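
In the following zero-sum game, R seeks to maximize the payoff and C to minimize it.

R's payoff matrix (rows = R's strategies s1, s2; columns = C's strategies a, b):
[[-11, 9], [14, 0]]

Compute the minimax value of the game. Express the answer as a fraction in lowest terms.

63/17

Row minima are -11 and 0, so R's maximin is 0; column maxima are 14 and 9, so C's minimax is 9. These differ, so the equilibrium is in mixed strategies.
Let R play s1 with probability p. C is indifferent when −11p + 14(1−p) = 9p, giving p = 7/17.
Let C play a with probability q. R is indifferent when −11q + 9(1−q) = 14q, giving q = 9/34.
The value is -11·(9/34) + (9)·(25/34) = 63/17.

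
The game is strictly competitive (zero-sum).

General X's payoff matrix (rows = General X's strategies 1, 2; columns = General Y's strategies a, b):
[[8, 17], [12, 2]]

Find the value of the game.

Row minima are 8 and 2, so General X's maximin is 8; column maxima are 12 and 17, so General Y's minimax is 12. These differ, so the equilibrium is in mixed strategies.
Let General X play 1 with probability p. General Y is indifferent when 8p + 12(1−p) = 17p + 2(1−p), giving p = 10/19.
Let General Y play a with probability q. General X is indifferent when 8q + 17(1−q) = 12q + 2(1−q), giving q = 15/19.
The value is 8·(15/19) + (17)·(4/19) = 188/19.

188/19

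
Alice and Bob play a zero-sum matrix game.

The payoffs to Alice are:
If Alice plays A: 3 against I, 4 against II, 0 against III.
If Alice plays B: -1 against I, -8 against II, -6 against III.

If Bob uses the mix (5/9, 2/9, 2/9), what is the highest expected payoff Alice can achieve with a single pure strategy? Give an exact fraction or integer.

23/9

A: (3)·(5/9) + (4)·(2/9) + (0)·(2/9) = 23/9.
B: (-1)·(5/9) + (-8)·(2/9) + (-6)·(2/9) = -11/3.
The best pure response is A with expected payoff 23/9.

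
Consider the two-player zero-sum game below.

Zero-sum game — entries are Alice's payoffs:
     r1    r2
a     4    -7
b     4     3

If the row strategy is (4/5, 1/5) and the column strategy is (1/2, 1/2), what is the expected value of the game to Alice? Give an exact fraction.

-1/2

Against (1/2, 1/2), each row's expected payoff is a: -3/2; b: 7/2.
Taking the (4/5, 1/5)-weighted average: (4/5)·(-3/2) + (1/5)·(7/2) = -1/2.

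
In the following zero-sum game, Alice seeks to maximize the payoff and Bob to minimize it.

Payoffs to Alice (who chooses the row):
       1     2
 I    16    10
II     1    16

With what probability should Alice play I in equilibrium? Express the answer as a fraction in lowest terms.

5/7

Row minima are 10 and 1, so Alice's maximin is 10; column maxima are 16 and 16, so Bob's minimax is 16. These differ, so the equilibrium is in mixed strategies.
Let Alice play I with probability p. Bob is indifferent when 16p + (1−p) = 10p + 16(1−p), giving p = 5/7.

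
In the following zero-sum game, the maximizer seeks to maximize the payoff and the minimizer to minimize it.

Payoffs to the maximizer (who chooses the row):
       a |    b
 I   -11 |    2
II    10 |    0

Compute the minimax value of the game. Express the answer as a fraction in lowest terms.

20/23

Row minima are -11 and 0, so the maximizer's maximin is 0; column maxima are 10 and 2, so the minimizer's minimax is 2. These differ, so the equilibrium is in mixed strategies.
Let the maximizer play I with probability p. The minimizer is indifferent when −11p + 10(1−p) = 2p, giving p = 10/23.
Let the minimizer play a with probability q. The maximizer is indifferent when −11q + 2(1−q) = 10q, giving q = 2/23.
The value is -11·(2/23) + (2)·(21/23) = 20/23.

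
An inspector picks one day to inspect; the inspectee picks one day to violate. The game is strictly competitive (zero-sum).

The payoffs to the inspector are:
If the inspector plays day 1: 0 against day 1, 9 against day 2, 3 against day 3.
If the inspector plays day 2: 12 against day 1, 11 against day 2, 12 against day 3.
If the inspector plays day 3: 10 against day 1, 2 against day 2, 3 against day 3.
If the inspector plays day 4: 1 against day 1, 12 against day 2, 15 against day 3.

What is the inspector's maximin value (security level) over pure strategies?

The worst-case payoff for each row is day 1: 0, day 2: 11, day 3: 2, day 4: 1.
The best of these is 11.

11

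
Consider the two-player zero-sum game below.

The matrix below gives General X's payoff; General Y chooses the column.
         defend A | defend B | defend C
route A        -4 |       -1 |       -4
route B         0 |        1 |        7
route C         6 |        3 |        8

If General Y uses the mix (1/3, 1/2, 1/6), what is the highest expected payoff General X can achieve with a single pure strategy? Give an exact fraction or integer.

route A: (-4)·(1/3) + (-1)·(1/2) + (-4)·(1/6) = -5/2.
route B: (0)·(1/3) + (1)·(1/2) + (7)·(1/6) = 5/3.
route C: (6)·(1/3) + (3)·(1/2) + (8)·(1/6) = 29/6.
The best pure response is route C with expected payoff 29/6.

29/6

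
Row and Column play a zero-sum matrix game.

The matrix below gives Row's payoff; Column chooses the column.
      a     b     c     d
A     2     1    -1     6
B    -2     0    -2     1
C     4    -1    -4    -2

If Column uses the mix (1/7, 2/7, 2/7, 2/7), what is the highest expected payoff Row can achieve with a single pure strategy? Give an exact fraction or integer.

2

A: (2)·(1/7) + (1)·(2/7) + (-1)·(2/7) + (6)·(2/7) = 2.
B: (-2)·(1/7) + (0)·(2/7) + (-2)·(2/7) + (1)·(2/7) = -4/7.
C: (4)·(1/7) + (-1)·(2/7) + (-4)·(2/7) + (-2)·(2/7) = -10/7.
The best pure response is A with expected payoff 2.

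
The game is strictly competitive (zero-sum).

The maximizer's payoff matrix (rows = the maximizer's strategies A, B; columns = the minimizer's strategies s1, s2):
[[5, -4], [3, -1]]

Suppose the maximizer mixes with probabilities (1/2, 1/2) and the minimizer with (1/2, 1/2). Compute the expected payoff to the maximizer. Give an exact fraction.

Against (1/2, 1/2), each row's expected payoff is A: 1/2; B: 1.
Taking the (1/2, 1/2)-weighted average: (1/2)·(1/2) + (1/2)·(1) = 3/4.

3/4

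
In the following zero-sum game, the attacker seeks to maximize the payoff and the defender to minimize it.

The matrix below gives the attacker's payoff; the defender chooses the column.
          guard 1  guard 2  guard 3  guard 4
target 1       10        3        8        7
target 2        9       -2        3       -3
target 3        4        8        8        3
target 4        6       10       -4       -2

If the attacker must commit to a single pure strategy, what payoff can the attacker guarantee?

The worst-case payoff for each row is target 1: 3, target 2: -3, target 3: 3, target 4: -4.
The best of these is 3.

3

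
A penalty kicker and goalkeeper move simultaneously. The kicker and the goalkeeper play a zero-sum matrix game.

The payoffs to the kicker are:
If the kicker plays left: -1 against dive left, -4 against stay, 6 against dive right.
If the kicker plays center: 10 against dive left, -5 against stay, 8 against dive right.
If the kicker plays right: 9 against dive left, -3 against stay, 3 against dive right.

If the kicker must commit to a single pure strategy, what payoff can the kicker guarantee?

The worst-case payoff for each row is left: -4, center: -5, right: -3.
The best of these is -3.

-3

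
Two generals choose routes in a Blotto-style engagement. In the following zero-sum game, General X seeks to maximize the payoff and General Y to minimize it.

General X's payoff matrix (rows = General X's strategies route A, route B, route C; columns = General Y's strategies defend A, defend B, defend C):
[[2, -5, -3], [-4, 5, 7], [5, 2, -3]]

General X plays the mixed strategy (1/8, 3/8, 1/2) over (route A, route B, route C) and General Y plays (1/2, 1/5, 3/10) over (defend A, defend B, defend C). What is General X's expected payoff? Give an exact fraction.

13/10

Against (1/2, 1/5, 3/10), each row's expected payoff is route A: -9/10; route B: 11/10; route C: 2.
Taking the (1/8, 3/8, 1/2)-weighted average: (1/8)·(-9/10) + (3/8)·(11/10) + (1/2)·(2) = 13/10.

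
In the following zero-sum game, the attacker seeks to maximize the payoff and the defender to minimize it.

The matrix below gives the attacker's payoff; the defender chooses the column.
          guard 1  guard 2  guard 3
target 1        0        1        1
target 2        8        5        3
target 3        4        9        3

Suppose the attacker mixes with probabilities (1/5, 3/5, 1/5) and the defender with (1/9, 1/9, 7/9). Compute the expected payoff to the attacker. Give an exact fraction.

Against (1/9, 1/9, 7/9), each row's expected payoff is target 1: 8/9; target 2: 34/9; target 3: 34/9.
Taking the (1/5, 3/5, 1/5)-weighted average: (1/5)·(8/9) + (3/5)·(34/9) + (1/5)·(34/9) = 16/5.

16/5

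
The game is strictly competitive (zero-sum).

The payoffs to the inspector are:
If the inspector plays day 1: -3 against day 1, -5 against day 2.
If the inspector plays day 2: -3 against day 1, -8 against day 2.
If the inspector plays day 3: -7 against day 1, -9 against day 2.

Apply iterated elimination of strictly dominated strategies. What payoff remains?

Row day 3 is strictly dominated by row day 1 (-3>-7, -5>-9); eliminate day 3.
Column day 1 is strictly dominated by day 2 for the inspectee (-5<-3, -8<-3); eliminate day 1.
Row day 2 is strictly dominated by row day 1 (-5>-8); eliminate day 2.
Only (day 1, day 2) remains, with payoff -5.

-5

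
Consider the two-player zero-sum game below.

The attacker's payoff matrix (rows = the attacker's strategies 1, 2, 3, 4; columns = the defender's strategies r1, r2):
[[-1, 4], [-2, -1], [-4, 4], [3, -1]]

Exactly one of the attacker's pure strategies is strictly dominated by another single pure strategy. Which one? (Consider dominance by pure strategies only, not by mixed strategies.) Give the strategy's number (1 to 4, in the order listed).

2

Compare 2 with 1: -1 > -2, 4 > -1.
So 1 strictly dominates 2 for the attacker; 2 is strictly dominated.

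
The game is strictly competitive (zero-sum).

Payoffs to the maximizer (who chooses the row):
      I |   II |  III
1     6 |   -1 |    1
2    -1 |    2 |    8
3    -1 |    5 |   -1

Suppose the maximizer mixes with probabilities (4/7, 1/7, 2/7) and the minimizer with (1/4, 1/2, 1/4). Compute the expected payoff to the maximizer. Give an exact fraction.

Against (1/4, 1/2, 1/4), each row's expected payoff is 1: 5/4; 2: 11/4; 3: 2.
Taking the (4/7, 1/7, 2/7)-weighted average: (4/7)·(5/4) + (1/7)·(11/4) + (2/7)·(2) = 47/28.

47/28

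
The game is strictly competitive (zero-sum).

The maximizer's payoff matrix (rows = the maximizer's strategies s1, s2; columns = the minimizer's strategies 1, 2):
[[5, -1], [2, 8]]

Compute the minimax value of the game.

7/2

Row minima are -1 and 2, so the maximizer's maximin is 2; column maxima are 5 and 8, so the minimizer's minimax is 5. These differ, so the equilibrium is in mixed strategies.
Let the maximizer play s1 with probability p. The minimizer is indifferent when 5p + 2(1−p) = −p + 8(1−p), giving p = 1/2.
Let the minimizer play 1 with probability q. The maximizer is indifferent when 5q − (1−q) = 2q + 8(1−q), giving q = 3/4.
The value is 5·(3/4) + (-1)·(1/4) = 7/2.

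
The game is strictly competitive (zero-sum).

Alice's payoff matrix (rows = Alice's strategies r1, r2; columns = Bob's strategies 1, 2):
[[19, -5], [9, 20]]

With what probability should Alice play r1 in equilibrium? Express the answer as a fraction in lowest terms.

Row minima are -5 and 9, so Alice's maximin is 9; column maxima are 19 and 20, so Bob's minimax is 19. These differ, so the equilibrium is in mixed strategies.
Let Alice play r1 with probability p. Bob is indifferent when 19p + 9(1−p) = −5p + 20(1−p), giving p = 11/35.

11/35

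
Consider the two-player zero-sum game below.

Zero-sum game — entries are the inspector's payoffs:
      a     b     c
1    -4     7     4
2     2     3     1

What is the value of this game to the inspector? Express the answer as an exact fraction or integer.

Column b is strictly dominated by c for the inspectee (it gives the inspector more in every row).
The remaining 2×2 game on (1, 2) × (a, c) has no saddle point. Let the inspector play 1 with probability p; indifference gives −4p + 2(1−p) = 4p + (1−p), so p = 1/9.
Similarly the inspectee's optimal q on a is 1/3, and the value is -4·(1/3) + (4)·(2/3) = 4/3.

4/3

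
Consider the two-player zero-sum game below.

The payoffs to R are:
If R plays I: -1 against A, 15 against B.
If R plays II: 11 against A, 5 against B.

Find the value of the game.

85/11

Row minima are -1 and 5, so R's maximin is 5; column maxima are 11 and 15, so C's minimax is 11. These differ, so the equilibrium is in mixed strategies.
Let R play I with probability p. C is indifferent when −p + 11(1−p) = 15p + 5(1−p), giving p = 3/11.
Let C play A with probability q. R is indifferent when −q + 15(1−q) = 11q + 5(1−q), giving q = 5/11.
The value is -1·(5/11) + (15)·(6/11) = 85/11.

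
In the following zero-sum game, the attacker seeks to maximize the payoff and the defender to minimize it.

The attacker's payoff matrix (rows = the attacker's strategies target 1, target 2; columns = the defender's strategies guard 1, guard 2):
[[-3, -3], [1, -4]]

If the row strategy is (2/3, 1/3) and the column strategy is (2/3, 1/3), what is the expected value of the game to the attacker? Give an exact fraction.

Against (2/3, 1/3), each row's expected payoff is target 1: -3; target 2: -2/3.
Taking the (2/3, 1/3)-weighted average: (2/3)·(-3) + (1/3)·(-2/3) = -20/9.

-20/9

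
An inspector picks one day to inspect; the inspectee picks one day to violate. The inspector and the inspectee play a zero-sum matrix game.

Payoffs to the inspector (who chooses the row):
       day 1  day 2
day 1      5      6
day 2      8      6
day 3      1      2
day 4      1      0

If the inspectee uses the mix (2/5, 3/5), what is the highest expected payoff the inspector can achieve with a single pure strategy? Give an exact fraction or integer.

day 1: (5)·(2/5) + (6)·(3/5) = 28/5.
day 2: (8)·(2/5) + (6)·(3/5) = 34/5.
day 3: (1)·(2/5) + (2)·(3/5) = 8/5.
day 4: (1)·(2/5) + (0)·(3/5) = 2/5.
The best pure response is day 2 with expected payoff 34/5.

34/5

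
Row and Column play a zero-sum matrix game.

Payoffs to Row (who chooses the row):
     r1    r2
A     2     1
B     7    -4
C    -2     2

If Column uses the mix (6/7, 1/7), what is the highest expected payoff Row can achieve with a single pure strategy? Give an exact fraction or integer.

A: (2)·(6/7) + (1)·(1/7) = 13/7.
B: (7)·(6/7) + (-4)·(1/7) = 38/7.
C: (-2)·(6/7) + (2)·(1/7) = -10/7.
The best pure response is B with expected payoff 38/7.

38/7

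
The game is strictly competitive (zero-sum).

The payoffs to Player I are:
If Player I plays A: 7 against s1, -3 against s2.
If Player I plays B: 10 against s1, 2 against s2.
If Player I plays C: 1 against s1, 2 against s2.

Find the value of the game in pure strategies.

2

Row minima: -3, 2, 1 → Player I's maximin is 2.
Column maxima: 10, 2 → Player II's minimax is 2.
They coincide at (B, s2), so the value is 2.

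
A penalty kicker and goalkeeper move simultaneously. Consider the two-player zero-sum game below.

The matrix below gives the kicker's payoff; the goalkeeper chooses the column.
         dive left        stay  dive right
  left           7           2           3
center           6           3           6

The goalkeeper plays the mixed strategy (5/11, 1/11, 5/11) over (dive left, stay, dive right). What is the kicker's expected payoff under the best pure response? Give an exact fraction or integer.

left: (7)·(5/11) + (2)·(1/11) + (3)·(5/11) = 52/11.
center: (6)·(5/11) + (3)·(1/11) + (6)·(5/11) = 63/11.
The best pure response is center with expected payoff 63/11.

63/11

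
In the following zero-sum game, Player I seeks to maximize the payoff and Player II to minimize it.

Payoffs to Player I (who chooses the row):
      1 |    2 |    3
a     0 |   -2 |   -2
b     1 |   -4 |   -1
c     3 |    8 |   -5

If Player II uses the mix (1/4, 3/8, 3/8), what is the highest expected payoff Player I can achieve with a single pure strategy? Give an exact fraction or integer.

a: (0)·(1/4) + (-2)·(3/8) + (-2)·(3/8) = -3/2.
b: (1)·(1/4) + (-4)·(3/8) + (-1)·(3/8) = -13/8.
c: (3)·(1/4) + (8)·(3/8) + (-5)·(3/8) = 15/8.
The best pure response is c with expected payoff 15/8.

15/8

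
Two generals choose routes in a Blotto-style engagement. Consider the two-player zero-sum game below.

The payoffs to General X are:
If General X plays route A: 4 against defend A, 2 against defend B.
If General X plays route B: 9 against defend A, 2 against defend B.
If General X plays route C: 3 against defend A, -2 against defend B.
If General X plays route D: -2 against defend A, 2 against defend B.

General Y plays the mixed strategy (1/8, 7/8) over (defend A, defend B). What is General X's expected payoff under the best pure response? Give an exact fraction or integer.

route A: (4)·(1/8) + (2)·(7/8) = 9/4.
route B: (9)·(1/8) + (2)·(7/8) = 23/8.
route C: (3)·(1/8) + (-2)·(7/8) = -11/8.
route D: (-2)·(1/8) + (2)·(7/8) = 3/2.
The best pure response is route B with expected payoff 23/8.

23/8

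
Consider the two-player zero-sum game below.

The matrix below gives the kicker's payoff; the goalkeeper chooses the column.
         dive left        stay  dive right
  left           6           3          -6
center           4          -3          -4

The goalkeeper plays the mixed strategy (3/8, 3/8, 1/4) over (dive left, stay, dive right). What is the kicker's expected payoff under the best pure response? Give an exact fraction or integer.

left: (6)·(3/8) + (3)·(3/8) + (-6)·(1/4) = 15/8.
center: (4)·(3/8) + (-3)·(3/8) + (-4)·(1/4) = -5/8.
The best pure response is left with expected payoff 15/8.

15/8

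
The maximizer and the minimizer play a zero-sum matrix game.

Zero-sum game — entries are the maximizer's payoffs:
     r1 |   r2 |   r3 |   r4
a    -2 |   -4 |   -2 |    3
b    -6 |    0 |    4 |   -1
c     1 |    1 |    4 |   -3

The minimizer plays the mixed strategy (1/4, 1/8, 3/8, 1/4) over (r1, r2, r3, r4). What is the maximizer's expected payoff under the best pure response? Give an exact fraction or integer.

9/8

a: (-2)·(1/4) + (-4)·(1/8) + (-2)·(3/8) + (3)·(1/4) = -1.
b: (-6)·(1/4) + (0)·(1/8) + (4)·(3/8) + (-1)·(1/4) = -1/4.
c: (1)·(1/4) + (1)·(1/8) + (4)·(3/8) + (-3)·(1/4) = 9/8.
The best pure response is c with expected payoff 9/8.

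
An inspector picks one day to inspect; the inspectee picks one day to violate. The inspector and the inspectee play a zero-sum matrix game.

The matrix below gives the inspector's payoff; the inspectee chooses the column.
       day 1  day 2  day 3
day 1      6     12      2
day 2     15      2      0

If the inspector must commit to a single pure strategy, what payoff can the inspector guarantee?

The worst-case payoff for each row is day 1: 2, day 2: 0.
The best of these is 2.

2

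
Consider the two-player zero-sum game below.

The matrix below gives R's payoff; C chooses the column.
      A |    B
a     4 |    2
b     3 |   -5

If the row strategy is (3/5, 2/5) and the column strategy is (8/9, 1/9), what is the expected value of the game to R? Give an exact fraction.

Against (8/9, 1/9), each row's expected payoff is a: 34/9; b: 19/9.
Taking the (3/5, 2/5)-weighted average: (3/5)·(34/9) + (2/5)·(19/9) = 28/9.

28/9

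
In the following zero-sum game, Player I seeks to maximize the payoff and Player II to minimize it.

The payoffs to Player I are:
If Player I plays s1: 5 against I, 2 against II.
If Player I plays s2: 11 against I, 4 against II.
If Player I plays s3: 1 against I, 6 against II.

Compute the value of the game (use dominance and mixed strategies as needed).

Row s1 is strictly dominated by row s2, so Player I never plays it.
The remaining 2×2 game on (s2, s3) × (I, II) has no saddle point. Let Player I play s2 with probability p; indifference gives 11p + (1−p) = 4p + 6(1−p), so p = 5/12.
Similarly Player II's optimal q on I is 1/6, and the value is 11·(1/6) + (4)·(5/6) = 31/6.

31/6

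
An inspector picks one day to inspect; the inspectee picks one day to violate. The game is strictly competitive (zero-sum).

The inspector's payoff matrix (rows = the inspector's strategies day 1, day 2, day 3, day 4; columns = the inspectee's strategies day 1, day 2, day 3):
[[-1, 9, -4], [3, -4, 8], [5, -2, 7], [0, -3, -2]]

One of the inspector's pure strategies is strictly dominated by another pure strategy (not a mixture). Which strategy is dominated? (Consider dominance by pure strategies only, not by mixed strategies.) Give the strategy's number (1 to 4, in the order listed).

Compare day 4 with day 3: 5 > 0, -2 > -3, 7 > -2.
So day 3 strictly dominates day 4 for the inspector; day 4 is strictly dominated.

4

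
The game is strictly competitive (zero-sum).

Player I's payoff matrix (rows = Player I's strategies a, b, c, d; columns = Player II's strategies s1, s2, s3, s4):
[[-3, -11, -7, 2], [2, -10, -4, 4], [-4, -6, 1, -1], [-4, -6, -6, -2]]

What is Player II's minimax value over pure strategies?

-6

The worst case (largest entry) in each column is s1: 2, s2: -6, s3: 1, s4: 4.
The best (smallest) of these is -6.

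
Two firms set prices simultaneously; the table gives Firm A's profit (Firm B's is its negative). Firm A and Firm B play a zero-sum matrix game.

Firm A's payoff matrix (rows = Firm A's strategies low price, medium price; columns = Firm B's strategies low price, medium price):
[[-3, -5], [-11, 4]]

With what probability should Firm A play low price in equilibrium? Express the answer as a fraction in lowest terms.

Row minima are -5 and -11, so Firm A's maximin is -5; column maxima are -3 and 4, so Firm B's minimax is -3. These differ, so the equilibrium is in mixed strategies.
Let Firm A play low price with probability p. Firm B is indifferent when −3p − 11(1−p) = −5p + 4(1−p), giving p = 15/17.

15/17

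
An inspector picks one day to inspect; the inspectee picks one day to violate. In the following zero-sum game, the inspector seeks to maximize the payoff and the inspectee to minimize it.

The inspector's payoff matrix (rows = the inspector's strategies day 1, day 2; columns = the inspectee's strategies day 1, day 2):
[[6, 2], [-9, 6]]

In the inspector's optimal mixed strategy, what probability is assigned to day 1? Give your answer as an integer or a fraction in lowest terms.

Row minima are 2 and -9, so the inspector's maximin is 2; column maxima are 6 and 6, so the inspectee's minimax is 6. These differ, so the equilibrium is in mixed strategies.
Let the inspector play day 1 with probability p. The inspectee is indifferent when 6p − 9(1−p) = 2p + 6(1−p), giving p = 15/19.

15/19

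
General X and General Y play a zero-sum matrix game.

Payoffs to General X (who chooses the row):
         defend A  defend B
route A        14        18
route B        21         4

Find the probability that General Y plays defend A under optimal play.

Row minima are 14 and 4, so General X's maximin is 14; column maxima are 21 and 18, so General Y's minimax is 18. These differ, so the equilibrium is in mixed strategies.
Let General Y play defend A with probability q. General X is indifferent when 14q + 18(1−q) = 21q + 4(1−q), giving q = 2/3.

2/3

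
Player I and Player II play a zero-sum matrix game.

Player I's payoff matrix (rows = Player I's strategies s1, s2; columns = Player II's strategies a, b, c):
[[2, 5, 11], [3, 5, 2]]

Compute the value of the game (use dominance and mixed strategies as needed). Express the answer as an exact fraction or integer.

29/10

Column b is strictly dominated by a for Player II (it gives Player I more in every row).
The remaining 2×2 game on (s1, s2) × (a, c) has no saddle point. Let Player I play s1 with probability p; indifference gives 2p + 3(1−p) = 11p + 2(1−p), so p = 1/10.
Similarly Player II's optimal q on a is 9/10, and the value is 2·(9/10) + (11)·(1/10) = 29/10.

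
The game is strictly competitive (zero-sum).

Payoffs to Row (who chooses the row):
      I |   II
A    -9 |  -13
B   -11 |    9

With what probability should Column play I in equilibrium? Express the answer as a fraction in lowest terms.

Row minima are -13 and -11, so Row's maximin is -11; column maxima are -9 and 9, so Column's minimax is -9. These differ, so the equilibrium is in mixed strategies.
Let Column play I with probability q. Row is indifferent when −9q − 13(1−q) = −11q + 9(1−q), giving q = 11/12.

11/12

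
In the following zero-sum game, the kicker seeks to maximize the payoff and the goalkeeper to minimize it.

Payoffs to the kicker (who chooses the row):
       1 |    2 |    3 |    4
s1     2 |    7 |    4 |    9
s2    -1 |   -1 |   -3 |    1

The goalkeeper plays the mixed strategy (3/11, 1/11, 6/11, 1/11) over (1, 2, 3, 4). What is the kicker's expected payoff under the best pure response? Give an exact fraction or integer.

s1: (2)·(3/11) + (7)·(1/11) + (4)·(6/11) + (9)·(1/11) = 46/11.
s2: (-1)·(3/11) + (-1)·(1/11) + (-3)·(6/11) + (1)·(1/11) = -21/11.
The best pure response is s1 with expected payoff 46/11.

46/11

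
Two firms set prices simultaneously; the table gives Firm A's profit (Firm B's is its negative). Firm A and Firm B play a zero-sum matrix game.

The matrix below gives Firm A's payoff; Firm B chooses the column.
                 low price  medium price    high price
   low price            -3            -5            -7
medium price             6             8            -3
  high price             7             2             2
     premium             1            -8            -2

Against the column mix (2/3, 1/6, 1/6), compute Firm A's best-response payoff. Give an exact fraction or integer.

16/3

low price: (-3)·(2/3) + (-5)·(1/6) + (-7)·(1/6) = -4.
medium price: (6)·(2/3) + (8)·(1/6) + (-3)·(1/6) = 29/6.
high price: (7)·(2/3) + (2)·(1/6) + (2)·(1/6) = 16/3.
premium: (1)·(2/3) + (-8)·(1/6) + (-2)·(1/6) = -1.
The best pure response is high price with expected payoff 16/3.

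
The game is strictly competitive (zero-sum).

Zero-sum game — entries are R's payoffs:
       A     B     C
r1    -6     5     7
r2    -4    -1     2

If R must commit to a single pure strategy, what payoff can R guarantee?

The worst-case payoff for each row is r1: -6, r2: -4.
The best of these is -4.

-4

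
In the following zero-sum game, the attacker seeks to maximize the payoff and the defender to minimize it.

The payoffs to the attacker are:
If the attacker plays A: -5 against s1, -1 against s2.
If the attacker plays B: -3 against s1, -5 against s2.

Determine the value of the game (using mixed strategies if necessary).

-11/3

Row minima are -5 and -5, so the attacker's maximin is -5; column maxima are -3 and -1, so the defender's minimax is -3. These differ, so the equilibrium is in mixed strategies.
Let the attacker play A with probability p. The defender is indifferent when −5p − 3(1−p) = −p − 5(1−p), giving p = 1/3.
Let the defender play s1 with probability q. The attacker is indifferent when −5q − (1−q) = −3q − 5(1−q), giving q = 2/3.
The value is -5·(2/3) + (-1)·(1/3) = -11/3.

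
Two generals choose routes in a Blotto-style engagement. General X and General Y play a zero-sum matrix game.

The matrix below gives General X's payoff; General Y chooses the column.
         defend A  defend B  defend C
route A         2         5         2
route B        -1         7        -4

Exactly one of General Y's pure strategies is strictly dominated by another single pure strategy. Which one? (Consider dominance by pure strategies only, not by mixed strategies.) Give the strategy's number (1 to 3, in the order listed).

General Y prefers columns that give General X less. Compare defend B with defend A: 2 < 5, -1 < 7.
So defend A strictly dominates defend B for General Y; defend B is strictly dominated.

2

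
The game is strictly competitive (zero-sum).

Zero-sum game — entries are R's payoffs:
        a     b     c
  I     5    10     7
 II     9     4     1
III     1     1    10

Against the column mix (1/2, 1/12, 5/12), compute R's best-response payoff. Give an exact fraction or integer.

25/4

I: (5)·(1/2) + (10)·(1/12) + (7)·(5/12) = 25/4.
II: (9)·(1/2) + (4)·(1/12) + (1)·(5/12) = 21/4.
III: (1)·(1/2) + (1)·(1/12) + (10)·(5/12) = 19/4.
The best pure response is I with expected payoff 25/4.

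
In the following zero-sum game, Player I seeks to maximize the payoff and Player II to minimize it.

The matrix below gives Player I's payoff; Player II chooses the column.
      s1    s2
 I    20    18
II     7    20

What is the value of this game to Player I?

274/15

Row minima are 18 and 7, so Player I's maximin is 18; column maxima are 20 and 20, so Player II's minimax is 20. These differ, so the equilibrium is in mixed strategies.
Let Player I play I with probability p. Player II is indifferent when 20p + 7(1−p) = 18p + 20(1−p), giving p = 13/15.
Let Player II play s1 with probability q. Player I is indifferent when 20q + 18(1−q) = 7q + 20(1−q), giving q = 2/15.
The value is 20·(2/15) + (18)·(13/15) = 274/15.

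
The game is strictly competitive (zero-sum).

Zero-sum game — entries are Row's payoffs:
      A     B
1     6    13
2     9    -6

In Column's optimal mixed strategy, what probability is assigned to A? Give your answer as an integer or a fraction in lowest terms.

19/22

Row minima are 6 and -6, so Row's maximin is 6; column maxima are 9 and 13, so Column's minimax is 9. These differ, so the equilibrium is in mixed strategies.
Let Column play A with probability q. Row is indifferent when 6q + 13(1−q) = 9q − 6(1−q), giving q = 19/22.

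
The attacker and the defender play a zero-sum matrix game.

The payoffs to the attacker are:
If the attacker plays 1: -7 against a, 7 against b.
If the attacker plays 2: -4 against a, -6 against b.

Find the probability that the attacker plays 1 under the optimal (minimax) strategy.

Row minima are -7 and -6, so the attacker's maximin is -6; column maxima are -4 and 7, so the defender's minimax is -4. These differ, so the equilibrium is in mixed strategies.
Let the attacker play 1 with probability p. The defender is indifferent when −7p − 4(1−p) = 7p − 6(1−p), giving p = 1/8.

1/8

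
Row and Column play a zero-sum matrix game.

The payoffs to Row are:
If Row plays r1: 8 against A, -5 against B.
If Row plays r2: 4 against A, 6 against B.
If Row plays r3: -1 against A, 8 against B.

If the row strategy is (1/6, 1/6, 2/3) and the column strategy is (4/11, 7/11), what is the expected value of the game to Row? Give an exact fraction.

Against (4/11, 7/11), each row's expected payoff is r1: -3/11; r2: 58/11; r3: 52/11.
Taking the (1/6, 1/6, 2/3)-weighted average: (1/6)·(-3/11) + (1/6)·(58/11) + (2/3)·(52/11) = 263/66.

263/66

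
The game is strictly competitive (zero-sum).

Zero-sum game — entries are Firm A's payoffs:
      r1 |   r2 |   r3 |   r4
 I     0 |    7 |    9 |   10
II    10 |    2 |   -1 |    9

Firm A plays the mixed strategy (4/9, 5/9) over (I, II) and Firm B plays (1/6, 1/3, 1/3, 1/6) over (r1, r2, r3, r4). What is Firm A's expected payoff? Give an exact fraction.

Against (1/6, 1/3, 1/3, 1/6), each row's expected payoff is I: 7; II: 7/2.
Taking the (4/9, 5/9)-weighted average: (4/9)·(7) + (5/9)·(7/2) = 91/18.

91/18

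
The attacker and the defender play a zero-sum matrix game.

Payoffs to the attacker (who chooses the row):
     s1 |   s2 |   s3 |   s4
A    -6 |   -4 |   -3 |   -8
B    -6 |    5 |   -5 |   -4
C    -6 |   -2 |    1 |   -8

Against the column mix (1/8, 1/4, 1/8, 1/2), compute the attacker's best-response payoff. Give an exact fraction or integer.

-17/8

A: (-6)·(1/8) + (-4)·(1/4) + (-3)·(1/8) + (-8)·(1/2) = -49/8.
B: (-6)·(1/8) + (5)·(1/4) + (-5)·(1/8) + (-4)·(1/2) = -17/8.
C: (-6)·(1/8) + (-2)·(1/4) + (1)·(1/8) + (-8)·(1/2) = -41/8.
The best pure response is B with expected payoff -17/8.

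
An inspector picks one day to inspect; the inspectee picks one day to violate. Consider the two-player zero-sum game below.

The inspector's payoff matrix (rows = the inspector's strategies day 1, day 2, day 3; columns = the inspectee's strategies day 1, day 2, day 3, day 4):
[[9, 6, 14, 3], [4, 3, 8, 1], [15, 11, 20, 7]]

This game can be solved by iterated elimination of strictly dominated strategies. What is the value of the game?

Column day 3 is strictly dominated by day 1 for the inspectee (9<14, 4<8, 15<20); eliminate day 3.
Row day 1 is strictly dominated by row day 3 (15>9, 11>6, 7>3); eliminate day 1.
Row day 2 is strictly dominated by row day 3 (15>4, 11>3, 7>1); eliminate day 2.
Column day 1 is strictly dominated by day 2 for the inspectee (11<15); eliminate day 1.
Column day 2 is strictly dominated by day 4 for the inspectee (7<11); eliminate day 2.
Only (day 3, day 4) remains, with payoff 7.

7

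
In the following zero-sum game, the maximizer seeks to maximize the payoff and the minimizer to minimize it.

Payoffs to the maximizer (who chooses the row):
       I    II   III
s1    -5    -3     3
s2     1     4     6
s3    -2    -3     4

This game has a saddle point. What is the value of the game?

1

Row minima: -5, 1, -3 → the maximizer's maximin is 1.
Column maxima: 1, 4, 6 → the minimizer's minimax is 1.
They coincide at (s2, I), so the value is 1.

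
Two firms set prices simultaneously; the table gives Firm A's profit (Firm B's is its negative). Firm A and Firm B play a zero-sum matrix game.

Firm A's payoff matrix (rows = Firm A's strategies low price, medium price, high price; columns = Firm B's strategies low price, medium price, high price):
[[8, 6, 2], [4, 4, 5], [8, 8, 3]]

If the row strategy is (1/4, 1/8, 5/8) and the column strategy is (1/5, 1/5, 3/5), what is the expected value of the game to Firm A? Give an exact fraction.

Against (1/5, 1/5, 3/5), each row's expected payoff is low price: 4; medium price: 23/5; high price: 5.
Taking the (1/4, 1/8, 5/8)-weighted average: (1/4)·(4) + (1/8)·(23/5) + (5/8)·(5) = 47/10.

47/10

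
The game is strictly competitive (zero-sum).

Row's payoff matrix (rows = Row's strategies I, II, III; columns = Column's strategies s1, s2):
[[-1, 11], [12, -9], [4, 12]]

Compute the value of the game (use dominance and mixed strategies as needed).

180/29

Row I is strictly dominated by row III, so Row never plays it.
The remaining 2×2 game on (II, III) × (s1, s2) has no saddle point. Let Row play II with probability p; indifference gives 12p + 4(1−p) = −9p + 12(1−p), so p = 8/29.
Similarly Column's optimal q on s1 is 21/29, and the value is 12·(21/29) + (-9)·(8/29) = 180/29.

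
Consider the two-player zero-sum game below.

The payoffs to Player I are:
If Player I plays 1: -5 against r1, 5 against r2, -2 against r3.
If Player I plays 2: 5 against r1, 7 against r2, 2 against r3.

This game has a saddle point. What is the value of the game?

Row minima: -5, 2 → Player I's maximin is 2.
Column maxima: 5, 7, 2 → Player II's minimax is 2.
They coincide at (2, r3), so the value is 2.

2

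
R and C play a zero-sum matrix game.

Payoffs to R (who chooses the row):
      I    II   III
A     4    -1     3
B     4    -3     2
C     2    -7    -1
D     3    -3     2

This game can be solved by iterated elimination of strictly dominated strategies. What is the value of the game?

Row C is strictly dominated by row A (4>2, -1>-7, 3>-1); eliminate C.
Row D is strictly dominated by row A (4>3, -1>-3, 3>2); eliminate D.
Column I is strictly dominated by II for C (-1<4, -3<4); eliminate I.
Row B is strictly dominated by row A (-1>-3, 3>2); eliminate B.
Column III is strictly dominated by II for C (-1<3); eliminate III.
Only (A, II) remains, with payoff -1.

-1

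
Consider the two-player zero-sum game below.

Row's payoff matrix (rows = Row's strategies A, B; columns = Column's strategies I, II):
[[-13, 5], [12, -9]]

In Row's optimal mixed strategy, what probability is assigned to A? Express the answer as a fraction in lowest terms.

Row minima are -13 and -9, so Row's maximin is -9; column maxima are 12 and 5, so Column's minimax is 5. These differ, so the equilibrium is in mixed strategies.
Let Row play A with probability p. Column is indifferent when −13p + 12(1−p) = 5p − 9(1−p), giving p = 7/13.

7/13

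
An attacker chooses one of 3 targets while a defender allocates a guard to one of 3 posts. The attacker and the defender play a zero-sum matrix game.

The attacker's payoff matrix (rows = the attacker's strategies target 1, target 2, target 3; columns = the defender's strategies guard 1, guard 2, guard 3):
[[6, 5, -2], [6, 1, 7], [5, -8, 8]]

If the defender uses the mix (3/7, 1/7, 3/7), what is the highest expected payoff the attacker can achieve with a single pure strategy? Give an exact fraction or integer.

target 1: (6)·(3/7) + (5)·(1/7) + (-2)·(3/7) = 17/7.
target 2: (6)·(3/7) + (1)·(1/7) + (7)·(3/7) = 40/7.
target 3: (5)·(3/7) + (-8)·(1/7) + (8)·(3/7) = 31/7.
The best pure response is target 2 with expected payoff 40/7.

40/7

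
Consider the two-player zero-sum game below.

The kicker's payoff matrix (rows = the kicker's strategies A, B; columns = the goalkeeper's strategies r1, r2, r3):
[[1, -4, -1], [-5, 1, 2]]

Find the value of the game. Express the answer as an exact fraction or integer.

Column r3 is strictly dominated by r2 for the goalkeeper (it gives the kicker more in every row).
The remaining 2×2 game on (A, B) × (r1, r2) has no saddle point. Let the kicker play A with probability p; indifference gives p − 5(1−p) = −4p + (1−p), so p = 6/11.
Similarly the goalkeeper's optimal q on r1 is 5/11, and the value is 1·(5/11) + (-4)·(6/11) = -19/11.

-19/11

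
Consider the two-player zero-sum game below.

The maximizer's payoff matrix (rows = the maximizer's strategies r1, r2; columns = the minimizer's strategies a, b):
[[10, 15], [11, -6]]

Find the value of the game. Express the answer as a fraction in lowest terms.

225/22

Row minima are 10 and -6, so the maximizer's maximin is 10; column maxima are 11 and 15, so the minimizer's minimax is 11. These differ, so the equilibrium is in mixed strategies.
Let the maximizer play r1 with probability p. The minimizer is indifferent when 10p + 11(1−p) = 15p − 6(1−p), giving p = 17/22.
Let the minimizer play a with probability q. The maximizer is indifferent when 10q + 15(1−q) = 11q − 6(1−q), giving q = 21/22.
The value is 10·(21/22) + (15)·(1/22) = 225/22.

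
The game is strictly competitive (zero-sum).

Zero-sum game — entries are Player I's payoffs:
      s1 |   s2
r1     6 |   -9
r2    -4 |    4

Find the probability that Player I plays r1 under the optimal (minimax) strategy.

8/23

Row minima are -9 and -4, so Player I's maximin is -4; column maxima are 6 and 4, so Player II's minimax is 4. These differ, so the equilibrium is in mixed strategies.
Let Player I play r1 with probability p. Player II is indifferent when 6p − 4(1−p) = −9p + 4(1−p), giving p = 8/23.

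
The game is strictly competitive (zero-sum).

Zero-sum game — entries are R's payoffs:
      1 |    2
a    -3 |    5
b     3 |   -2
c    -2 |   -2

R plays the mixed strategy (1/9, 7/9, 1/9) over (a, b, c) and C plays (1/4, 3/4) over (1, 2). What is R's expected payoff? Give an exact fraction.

-17/36

Against (1/4, 3/4), each row's expected payoff is a: 3; b: -3/4; c: -2.
Taking the (1/9, 7/9, 1/9)-weighted average: (1/9)·(3) + (7/9)·(-3/4) + (1/9)·(-2) = -17/36.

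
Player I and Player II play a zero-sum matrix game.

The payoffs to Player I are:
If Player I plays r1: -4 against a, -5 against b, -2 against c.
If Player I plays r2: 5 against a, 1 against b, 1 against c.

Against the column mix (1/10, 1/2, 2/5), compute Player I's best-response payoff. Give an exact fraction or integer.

r1: (-4)·(1/10) + (-5)·(1/2) + (-2)·(2/5) = -37/10.
r2: (5)·(1/10) + (1)·(1/2) + (1)·(2/5) = 7/5.
The best pure response is r2 with expected payoff 7/5.

7/5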